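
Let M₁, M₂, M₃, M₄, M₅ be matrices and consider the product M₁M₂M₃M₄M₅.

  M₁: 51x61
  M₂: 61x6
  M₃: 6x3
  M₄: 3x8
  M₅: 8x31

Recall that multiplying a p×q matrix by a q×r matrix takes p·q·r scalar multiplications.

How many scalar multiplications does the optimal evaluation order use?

Adjacent pairs: M₁M₂ = 51·61·6 = 18666; M₂M₃ = 61·6·3 = 1098; M₃M₄ = 6·3·8 = 144; M₄M₅ = 3·8·31 = 744.
Length 3: M₁..M₃: k=1: 0+1098+51·61·3=10431; k=2: 18666+0+51·6·3=19584 → min 10431 | M₂..M₄: k=2: 0+144+61·6·8=3072; k=3: 1098+0+61·3·8=2562 → min 2562 | M₃..M₅: k=3: 0+744+6·3·31=1302; k=4: 144+0+6·8·31=1632 → min 1302.
Length 4: M₁..M₄: k=1: 0+2562+51·61·8=27450; k=2: 18666+144+51·6·8=21258; k=3: 10431+0+51·3·8=11655 → min 11655 | M₂..M₅: k=2: 0+1302+61·6·31=12648; k=3: 1098+744+61·3·31=7515; k=4: 2562+0+61·8·31=17690 → min 7515.
Length 5: M₁..M₅: k=1: 0+7515+51·61·31=103956; k=2: 18666+1302+51·6·31=29454; k=3: 10431+744+51·3·31=15918; k=4: 11655+0+51·8·31=24303 → min 15918.
Optimal order: ((M₁(M₂M₃))(M₄M₅)) with cost 15918.

15918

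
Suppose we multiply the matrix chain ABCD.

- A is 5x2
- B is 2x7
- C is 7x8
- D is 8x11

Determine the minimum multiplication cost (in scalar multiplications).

398

Adjacent pairs: AB = 5·2·7 = 70; BC = 2·7·8 = 112; CD = 7·8·11 = 616.
Length 3: A..C: k=1: 0+112+5·2·8=192; k=2: 70+0+5·7·8=350 → min 192 | B..D: k=2: 0+616+2·7·11=770; k=3: 112+0+2·8·11=288 → min 288.
Length 4: A..D: k=1: 0+288+5·2·11=398; k=2: 70+616+5·7·11=1071; k=3: 192+0+5·8·11=632 → min 398.
Optimal order: (A((BC)D)) with cost 398.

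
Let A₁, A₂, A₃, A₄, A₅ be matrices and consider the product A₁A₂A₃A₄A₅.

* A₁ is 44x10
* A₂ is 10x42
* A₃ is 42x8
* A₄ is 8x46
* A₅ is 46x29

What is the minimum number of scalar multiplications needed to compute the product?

27760

Adjacent pairs: A₁A₂ = 44·10·42 = 18480; A₂A₃ = 10·42·8 = 3360; A₃A₄ = 42·8·46 = 15456; A₄A₅ = 8·46·29 = 10672.
Length 3: A₁..A₃: k=1: 0+3360+44·10·8=6880; k=2: 18480+0+44·42·8=33264 → min 6880 | A₂..A₄: k=2: 0+15456+10·42·46=34776; k=3: 3360+0+10·8·46=7040 → min 7040 | A₃..A₅: k=3: 0+10672+42·8·29=20416; k=4: 15456+0+42·46·29=71484 → min 20416.
Length 4: A₁..A₄: k=1: 0+7040+44·10·46=27280; k=2: 18480+15456+44·42·46=118944; k=3: 6880+0+44·8·46=23072 → min 23072 | A₂..A₅: k=2: 0+20416+10·42·29=32596; k=3: 3360+10672+10·8·29=16352; k=4: 7040+0+10·46·29=20380 → min 16352.
Length 5: A₁..A₅: k=1: 0+16352+44·10·29=29112; k=2: 18480+20416+44·42·29=92488; k=3: 6880+10672+44·8·29=27760; k=4: 23072+0+44·46·29=81768 → min 27760.
Optimal order: ((A₁(A₂A₃))(A₄A₅)) with cost 27760.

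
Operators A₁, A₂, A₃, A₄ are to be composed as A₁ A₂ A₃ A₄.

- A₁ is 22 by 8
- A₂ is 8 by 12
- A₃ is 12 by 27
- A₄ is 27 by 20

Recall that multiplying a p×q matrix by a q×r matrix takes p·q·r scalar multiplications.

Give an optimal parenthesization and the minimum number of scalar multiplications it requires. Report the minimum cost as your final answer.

10432

Adjacent pairs: A₁A₂ = 22·8·12 = 2112; A₂A₃ = 8·12·27 = 2592; A₃A₄ = 12·27·20 = 6480.
Length 3: A₁..A₃: k=1: 0+2592+22·8·27=7344; k=2: 2112+0+22·12·27=9240 → min 7344 | A₂..A₄: k=2: 0+6480+8·12·20=8400; k=3: 2592+0+8·27·20=6912 → min 6912.
Length 4: A₁..A₄: k=1: 0+6912+22·8·20=10432; k=2: 2112+6480+22·12·20=13872; k=3: 7344+0+22·27·20=19224 → min 10432.
Optimal parenthesization: (A₁ ((A₂ A₃) A₄)) with cost 10432.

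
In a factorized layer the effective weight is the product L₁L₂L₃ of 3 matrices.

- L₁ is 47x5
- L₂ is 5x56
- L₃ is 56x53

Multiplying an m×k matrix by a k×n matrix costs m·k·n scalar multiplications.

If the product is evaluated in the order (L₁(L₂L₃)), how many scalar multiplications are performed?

27295

(L₂L₃): 5×56 by 56×53 → 5×53, cost 5·56·53 = 14840
(L₁(L₂L₃)): 47×5 by 5×53 → 47×53, cost 47·5·53 = 12455; cumulative 27295
Total: 27295 scalar multiplications.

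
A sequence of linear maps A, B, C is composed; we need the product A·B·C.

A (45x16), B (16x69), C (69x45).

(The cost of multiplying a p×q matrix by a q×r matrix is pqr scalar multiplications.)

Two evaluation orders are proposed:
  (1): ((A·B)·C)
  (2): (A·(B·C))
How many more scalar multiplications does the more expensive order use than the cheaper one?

Order (1) = ((A·B)·C): (A·B): 45×16 by 16×69 → 45×69, cost 45·16·69 = 49680; ((A·B)·C): 45×69 by 69×45 → 45×45, cost 45·69·45 = 139725; cumulative 189405. Total 189405.
Order (2) = (A·(B·C)): (B·C): 16×69 by 69×45 → 16×45, cost 16·69·45 = 49680; (A·(B·C)): 45×16 by 16×45 → 45×45, cost 45·16·45 = 32400; cumulative 82080. Total 82080.
Difference: |189405 − 82080| = 107325.

107325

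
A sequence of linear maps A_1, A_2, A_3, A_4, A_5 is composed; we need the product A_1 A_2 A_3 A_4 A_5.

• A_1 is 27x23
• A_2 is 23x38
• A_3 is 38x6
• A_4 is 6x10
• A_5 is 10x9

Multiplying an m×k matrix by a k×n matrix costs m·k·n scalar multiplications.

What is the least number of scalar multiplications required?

Adjacent pairs: A_1A_2 = 27·23·38 = 23598; A_2A_3 = 23·38·6 = 5244; A_3A_4 = 38·6·10 = 2280; A_4A_5 = 6·10·9 = 540.
Length 3: A_1..A_3: k=1: 0+5244+27·23·6=8970; k=2: 23598+0+27·38·6=29754 → min 8970 | A_2..A_4: k=2: 0+2280+23·38·10=11020; k=3: 5244+0+23·6·10=6624 → min 6624 | A_3..A_5: k=3: 0+540+38·6·9=2592; k=4: 2280+0+38·10·9=5700 → min 2592.
Length 4: A_1..A_4: k=1: 0+6624+27·23·10=12834; k=2: 23598+2280+27·38·10=36138; k=3: 8970+0+27·6·10=10590 → min 10590 | A_2..A_5: k=2: 0+2592+23·38·9=10458; k=3: 5244+540+23·6·9=7026; k=4: 6624+0+23·10·9=8694 → min 7026.
Length 5: A_1..A_5: k=1: 0+7026+27·23·9=12615; k=2: 23598+2592+27·38·9=35424; k=3: 8970+540+27·6·9=10968; k=4: 10590+0+27·10·9=13020 → min 10968.
Optimal order: ((A_1 (A_2 A_3)) (A_4 A_5)) with cost 10968.

10968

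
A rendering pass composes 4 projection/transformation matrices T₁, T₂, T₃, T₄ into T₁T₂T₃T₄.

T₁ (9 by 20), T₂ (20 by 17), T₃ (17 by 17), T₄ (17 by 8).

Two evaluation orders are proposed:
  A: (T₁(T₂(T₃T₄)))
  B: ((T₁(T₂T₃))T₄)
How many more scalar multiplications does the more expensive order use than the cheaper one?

3592

Order A = (T₁(T₂(T₃T₄))): (T₃T₄): 17×17 by 17×8 → 17×8, cost 17·17·8 = 2312; (T₂(T₃T₄)): 20×17 by 17×8 → 20×8, cost 20·17·8 = 2720; cumulative 5032; (T₁(T₂(T₃T₄))): 9×20 by 20×8 → 9×8, cost 9·20·8 = 1440; cumulative 6472. Total 6472.
Order B = ((T₁(T₂T₃))T₄): (T₂T₃): 20×17 by 17×17 → 20×17, cost 20·17·17 = 5780; (T₁(T₂T₃)): 9×20 by 20×17 → 9×17, cost 9·20·17 = 3060; cumulative 8840; ((T₁(T₂T₃))T₄): 9×17 by 17×8 → 9×8, cost 9·17·8 = 1224; cumulative 10064. Total 10064.
Difference: |6472 − 10064| = 3592.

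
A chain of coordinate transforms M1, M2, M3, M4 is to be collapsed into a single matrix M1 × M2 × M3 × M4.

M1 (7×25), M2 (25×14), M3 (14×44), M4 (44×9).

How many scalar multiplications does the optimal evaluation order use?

Adjacent pairs: M1M2 = 7·25·14 = 2450; M2M3 = 25·14·44 = 15400; M3M4 = 14·44·9 = 5544.
Length 3: M1..M3: k=1: 0+15400+7·25·44=23100; k=2: 2450+0+7·14·44=6762 → min 6762 | M2..M4: k=2: 0+5544+25·14·9=8694; k=3: 15400+0+25·44·9=25300 → min 8694.
Length 4: M1..M4: k=1: 0+8694+7·25·9=10269; k=2: 2450+5544+7·14·9=8876; k=3: 6762+0+7·44·9=9534 → min 8876.
Optimal order: ((M1 × M2) × (M3 × M4)) with cost 8876.

8876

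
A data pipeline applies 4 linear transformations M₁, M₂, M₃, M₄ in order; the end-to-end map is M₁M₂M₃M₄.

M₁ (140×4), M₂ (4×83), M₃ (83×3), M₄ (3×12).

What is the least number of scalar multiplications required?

Adjacent pairs: M₁M₂ = 140·4·83 = 46480; M₂M₃ = 4·83·3 = 996; M₃M₄ = 83·3·12 = 2988.
Length 3: M₁..M₃: k=1: 0+996+140·4·3=2676; k=2: 46480+0+140·83·3=81340 → min 2676 | M₂..M₄: k=2: 0+2988+4·83·12=6972; k=3: 996+0+4·3·12=1140 → min 1140.
Length 4: M₁..M₄: k=1: 0+1140+140·4·12=7860; k=2: 46480+2988+140·83·12=188908; k=3: 2676+0+140·3·12=7716 → min 7716.
Optimal order: ((M₁(M₂M₃))M₄) with cost 7716.

7716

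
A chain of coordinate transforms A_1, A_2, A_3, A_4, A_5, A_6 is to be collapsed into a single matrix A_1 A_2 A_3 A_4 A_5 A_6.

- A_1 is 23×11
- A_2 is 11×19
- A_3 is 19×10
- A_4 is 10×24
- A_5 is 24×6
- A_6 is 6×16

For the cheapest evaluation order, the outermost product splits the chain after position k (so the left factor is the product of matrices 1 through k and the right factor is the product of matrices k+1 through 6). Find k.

Adjacent pairs: A_1A_2 = 23·11·19 = 4807; A_2A_3 = 11·19·10 = 2090; A_3A_4 = 19·10·24 = 4560; A_4A_5 = 10·24·6 = 1440; A_5A_6 = 24·6·16 = 2304.
Length 3: A_1..A_3: k=1: 0+2090+23·11·10=4620; k=2: 4807+0+23·19·10=9177 → min 4620 | A_2..A_4: k=2: 0+4560+11·19·24=9576; k=3: 2090+0+11·10·24=4730 → min 4730 | A_3..A_5: k=3: 0+1440+19·10·6=2580; k=4: 4560+0+19·24·6=7296 → min 2580 | A_4..A_6: k=4: 0+2304+10·24·16=6144; k=5: 1440+0+10·6·16=2400 → min 2400.
Length 4: A_1..A_4: k=1: 0+4730+23·11·24=10802; k=2: 4807+4560+23·19·24=19855; k=3: 4620+0+23·10·24=10140 → min 10140 | A_2..A_5: k=2: 0+2580+11·19·6=3834; k=3: 2090+1440+11·10·6=4190; k=4: 4730+0+11·24·6=6314 → min 3834 | A_3..A_6: k=3: 0+2400+19·10·16=5440; k=4: 4560+2304+19·24·16=14160; k=5: 2580+0+19·6·16=4404 → min 4404.
Length 5: A_1..A_5: k=1: 0+3834+23·11·6=5352; k=2: 4807+2580+23·19·6=10009; k=3: 4620+1440+23·10·6=7440; k=4: 10140+0+23·24·6=13452 → min 5352 | A_2..A_6: k=2: 0+4404+11·19·16=7748; k=3: 2090+2400+11·10·16=6250; k=4: 4730+2304+11·24·16=11258; k=5: 3834+0+11·6·16=4890 → min 4890.
Top-level splits: k=1: (A_1..A_1)·(A_2..A_6) → 0+4890+23·11·16 = 8938; k=2: (A_1..A_2)·(A_3..A_6) → 4807+4404+23·19·16 = 16203; k=3: (A_1..A_3)·(A_4..A_6) → 4620+2400+23·10·16 = 10700; k=4: (A_1..A_4)·(A_5..A_6) → 10140+2304+23·24·16 = 21276; k=5: (A_1..A_5)·(A_6..A_6) → 5352+0+23·6·16 = 7560.
Best split is after A_5, i.e. k = 5.

5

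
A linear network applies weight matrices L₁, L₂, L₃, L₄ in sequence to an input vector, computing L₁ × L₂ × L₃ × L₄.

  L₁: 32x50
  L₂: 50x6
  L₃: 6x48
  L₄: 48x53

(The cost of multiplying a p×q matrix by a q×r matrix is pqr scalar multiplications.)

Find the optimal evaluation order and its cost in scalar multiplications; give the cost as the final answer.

Adjacent pairs: L₁L₂ = 32·50·6 = 9600; L₂L₃ = 50·6·48 = 14400; L₃L₄ = 6·48·53 = 15264.
Length 3: L₁..L₃: k=1: 0+14400+32·50·48=91200; k=2: 9600+0+32·6·48=18816 → min 18816 | L₂..L₄: k=2: 0+15264+50·6·53=31164; k=3: 14400+0+50·48·53=141600 → min 31164.
Length 4: L₁..L₄: k=1: 0+31164+32·50·53=115964; k=2: 9600+15264+32·6·53=35040; k=3: 18816+0+32·48·53=100224 → min 35040.
Optimal parenthesization: ((L₁ × L₂) × (L₃ × L₄)) with cost 35040.

35040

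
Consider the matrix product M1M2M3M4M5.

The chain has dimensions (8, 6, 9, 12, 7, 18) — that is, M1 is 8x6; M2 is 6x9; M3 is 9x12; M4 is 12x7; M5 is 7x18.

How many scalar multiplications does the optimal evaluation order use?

Adjacent pairs: M1M2 = 8·6·9 = 432; M2M3 = 6·9·12 = 648; M3M4 = 9·12·7 = 756; M4M5 = 12·7·18 = 1512.
Length 3: M1..M3: k=1: 0+648+8·6·12=1224; k=2: 432+0+8·9·12=1296 → min 1224 | M2..M4: k=2: 0+756+6·9·7=1134; k=3: 648+0+6·12·7=1152 → min 1134 | M3..M5: k=3: 0+1512+9·12·18=3456; k=4: 756+0+9·7·18=1890 → min 1890.
Length 4: M1..M4: k=1: 0+1134+8·6·7=1470; k=2: 432+756+8·9·7=1692; k=3: 1224+0+8·12·7=1896 → min 1470 | M2..M5: k=2: 0+1890+6·9·18=2862; k=3: 648+1512+6·12·18=3456; k=4: 1134+0+6·7·18=1890 → min 1890.
Length 5: M1..M5: k=1: 0+1890+8·6·18=2754; k=2: 432+1890+8·9·18=3618; k=3: 1224+1512+8·12·18=4464; k=4: 1470+0+8·7·18=2478 → min 2478.
Optimal order: ((M1(M2(M3M4)))M5) with cost 2478.

2478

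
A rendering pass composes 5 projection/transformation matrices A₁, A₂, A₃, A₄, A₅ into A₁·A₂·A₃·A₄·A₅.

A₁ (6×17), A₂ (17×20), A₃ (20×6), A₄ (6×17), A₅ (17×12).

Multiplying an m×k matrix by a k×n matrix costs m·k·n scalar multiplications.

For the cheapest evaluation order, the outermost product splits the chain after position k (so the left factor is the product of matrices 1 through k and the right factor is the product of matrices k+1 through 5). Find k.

3

Adjacent pairs: A₁A₂ = 6·17·20 = 2040; A₂A₃ = 17·20·6 = 2040; A₃A₄ = 20·6·17 = 2040; A₄A₅ = 6·17·12 = 1224.
Length 3: A₁..A₃: k=1: 0+2040+6·17·6=2652; k=2: 2040+0+6·20·6=2760 → min 2652 | A₂..A₄: k=2: 0+2040+17·20·17=7820; k=3: 2040+0+17·6·17=3774 → min 3774 | A₃..A₅: k=3: 0+1224+20·6·12=2664; k=4: 2040+0+20·17·12=6120 → min 2664.
Length 4: A₁..A₄: k=1: 0+3774+6·17·17=5508; k=2: 2040+2040+6·20·17=6120; k=3: 2652+0+6·6·17=3264 → min 3264 | A₂..A₅: k=2: 0+2664+17·20·12=6744; k=3: 2040+1224+17·6·12=4488; k=4: 3774+0+17·17·12=7242 → min 4488.
Top-level splits: k=1: (A₁..A₁)·(A₂..A₅) → 0+4488+6·17·12 = 5712; k=2: (A₁..A₂)·(A₃..A₅) → 2040+2664+6·20·12 = 6144; k=3: (A₁..A₃)·(A₄..A₅) → 2652+1224+6·6·12 = 4308; k=4: (A₁..A₄)·(A₅..A₅) → 3264+0+6·17·12 = 4488.
Best split is after A₃, i.e. k = 3.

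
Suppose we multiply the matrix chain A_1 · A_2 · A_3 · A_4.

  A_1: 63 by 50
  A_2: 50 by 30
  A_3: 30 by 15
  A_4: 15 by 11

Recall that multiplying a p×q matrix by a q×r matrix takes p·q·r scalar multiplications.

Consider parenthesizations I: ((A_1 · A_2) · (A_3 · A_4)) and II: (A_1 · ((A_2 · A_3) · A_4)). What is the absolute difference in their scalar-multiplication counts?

54840

Order I = ((A_1 · A_2) · (A_3 · A_4)): (A_1 · A_2): 63×50 by 50×30 → 63×30, cost 63·50·30 = 94500; (A_3 · A_4): 30×15 by 15×11 → 30×11, cost 30·15·11 = 4950; ((A_1 · A_2) · (A_3 · A_4)): 63×30 by 30×11 → 63×11, cost 63·30·11 = 20790; cumulative 120240. Total 120240.
Order II = (A_1 · ((A_2 · A_3) · A_4)): (A_2 · A_3): 50×30 by 30×15 → 50×15, cost 50·30·15 = 22500; ((A_2 · A_3) · A_4): 50×15 by 15×11 → 50×11, cost 50·15·11 = 8250; cumulative 30750; (A_1 · ((A_2 · A_3) · A_4)): 63×50 by 50×11 → 63×11, cost 63·50·11 = 34650; cumulative 65400. Total 65400.
Difference: |120240 − 65400| = 54840.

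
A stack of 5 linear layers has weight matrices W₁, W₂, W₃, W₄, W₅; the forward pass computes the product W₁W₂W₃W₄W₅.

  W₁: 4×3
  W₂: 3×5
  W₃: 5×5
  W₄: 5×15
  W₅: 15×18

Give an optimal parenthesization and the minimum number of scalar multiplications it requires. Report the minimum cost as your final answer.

Adjacent pairs: W₁W₂ = 4·3·5 = 60; W₂W₃ = 3·5·5 = 75; W₃W₄ = 5·5·15 = 375; W₄W₅ = 5·15·18 = 1350.
Length 3: W₁..W₃: k=1: 0+75+4·3·5=135; k=2: 60+0+4·5·5=160 → min 135 | W₂..W₄: k=2: 0+375+3·5·15=600; k=3: 75+0+3·5·15=300 → min 300 | W₃..W₅: k=3: 0+1350+5·5·18=1800; k=4: 375+0+5·15·18=1725 → min 1725.
Length 4: W₁..W₄: k=1: 0+300+4·3·15=480; k=2: 60+375+4·5·15=735; k=3: 135+0+4·5·15=435 → min 435 | W₂..W₅: k=2: 0+1725+3·5·18=1995; k=3: 75+1350+3·5·18=1695; k=4: 300+0+3·15·18=1110 → min 1110.
Length 5: W₁..W₅: k=1: 0+1110+4·3·18=1326; k=2: 60+1725+4·5·18=2145; k=3: 135+1350+4·5·18=1845; k=4: 435+0+4·15·18=1515 → min 1326.
Optimal parenthesization: (W₁(((W₂W₃)W₄)W₅)) with cost 1326.

1326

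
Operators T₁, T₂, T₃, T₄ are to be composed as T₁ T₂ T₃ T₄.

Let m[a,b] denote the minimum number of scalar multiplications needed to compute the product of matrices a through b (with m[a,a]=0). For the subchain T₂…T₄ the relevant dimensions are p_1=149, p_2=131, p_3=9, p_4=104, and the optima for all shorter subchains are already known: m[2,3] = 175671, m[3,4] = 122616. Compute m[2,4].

m[2,4] = min over k∈[2,3] of m[2,k]+m[k+1,4]+p_{1}·p_k·p_{4}.
k=2: 0 + 122616 + 149·131·104 = 2152592; k=3: 175671 + 0 + 149·9·104 = 315135.
Minimum: 315135 at k=3.

315135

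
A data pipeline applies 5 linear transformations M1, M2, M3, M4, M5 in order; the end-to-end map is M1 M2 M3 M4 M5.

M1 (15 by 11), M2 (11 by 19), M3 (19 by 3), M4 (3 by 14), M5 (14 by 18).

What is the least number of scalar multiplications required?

Adjacent pairs: M1M2 = 15·11·19 = 3135; M2M3 = 11·19·3 = 627; M3M4 = 19·3·14 = 798; M4M5 = 3·14·18 = 756.
Length 3: M1..M3: k=1: 0+627+15·11·3=1122; k=2: 3135+0+15·19·3=3990 → min 1122 | M2..M4: k=2: 0+798+11·19·14=3724; k=3: 627+0+11·3·14=1089 → min 1089 | M3..M5: k=3: 0+756+19·3·18=1782; k=4: 798+0+19·14·18=5586 → min 1782.
Length 4: M1..M4: k=1: 0+1089+15·11·14=3399; k=2: 3135+798+15·19·14=7923; k=3: 1122+0+15·3·14=1752 → min 1752 | M2..M5: k=2: 0+1782+11·19·18=5544; k=3: 627+756+11·3·18=1977; k=4: 1089+0+11·14·18=3861 → min 1977.
Length 5: M1..M5: k=1: 0+1977+15·11·18=4947; k=2: 3135+1782+15·19·18=10047; k=3: 1122+756+15·3·18=2688; k=4: 1752+0+15·14·18=5532 → min 2688.
Optimal order: ((M1 (M2 M3)) (M4 M5)) with cost 2688.

2688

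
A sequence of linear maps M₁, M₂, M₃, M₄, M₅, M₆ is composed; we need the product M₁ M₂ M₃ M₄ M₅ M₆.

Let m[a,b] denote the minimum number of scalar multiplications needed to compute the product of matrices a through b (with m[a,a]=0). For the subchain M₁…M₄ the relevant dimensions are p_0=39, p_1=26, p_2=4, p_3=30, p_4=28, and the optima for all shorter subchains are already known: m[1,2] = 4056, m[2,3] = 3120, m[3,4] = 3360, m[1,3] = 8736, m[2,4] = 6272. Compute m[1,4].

m[1,4] = min over k∈[1,3] of m[1,k]+m[k+1,4]+p_{0}·p_k·p_{4}.
k=1: 0 + 6272 + 39·26·28 = 34664; k=2: 4056 + 3360 + 39·4·28 = 11784; k=3: 8736 + 0 + 39·30·28 = 41496.
Minimum: 11784 at k=2.

11784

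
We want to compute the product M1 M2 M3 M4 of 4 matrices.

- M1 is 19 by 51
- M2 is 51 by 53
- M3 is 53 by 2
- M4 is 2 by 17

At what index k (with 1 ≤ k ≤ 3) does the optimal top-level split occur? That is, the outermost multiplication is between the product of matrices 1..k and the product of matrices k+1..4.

Adjacent pairs: M1M2 = 19·51·53 = 51357; M2M3 = 51·53·2 = 5406; M3M4 = 53·2·17 = 1802.
Length 3: M1..M3: k=1: 0+5406+19·51·2=7344; k=2: 51357+0+19·53·2=53371 → min 7344 | M2..M4: k=2: 0+1802+51·53·17=47753; k=3: 5406+0+51·2·17=7140 → min 7140.
Top-level splits: k=1: (M1..M1)·(M2..M4) → 0+7140+19·51·17 = 23613; k=2: (M1..M2)·(M3..M4) → 51357+1802+19·53·17 = 70278; k=3: (M1..M3)·(M4..M4) → 7344+0+19·2·17 = 7990.
Best split is after M3, i.e. k = 3.

3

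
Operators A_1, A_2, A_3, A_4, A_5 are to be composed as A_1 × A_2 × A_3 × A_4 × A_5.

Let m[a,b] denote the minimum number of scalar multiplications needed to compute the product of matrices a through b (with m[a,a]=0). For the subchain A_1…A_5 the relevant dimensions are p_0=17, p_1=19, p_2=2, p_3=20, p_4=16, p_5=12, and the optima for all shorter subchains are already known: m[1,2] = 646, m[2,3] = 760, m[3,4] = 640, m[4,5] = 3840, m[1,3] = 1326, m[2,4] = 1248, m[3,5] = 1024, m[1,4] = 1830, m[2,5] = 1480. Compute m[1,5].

m[1,5] = min over k∈[1,4] of m[1,k]+m[k+1,5]+p_{0}·p_k·p_{5}.
k=1: 0 + 1480 + 17·19·12 = 5356; k=2: 646 + 1024 + 17·2·12 = 2078; k=3: 1326 + 3840 + 17·20·12 = 9246; k=4: 1830 + 0 + 17·16·12 = 5094.
Minimum: 2078 at k=2.

2078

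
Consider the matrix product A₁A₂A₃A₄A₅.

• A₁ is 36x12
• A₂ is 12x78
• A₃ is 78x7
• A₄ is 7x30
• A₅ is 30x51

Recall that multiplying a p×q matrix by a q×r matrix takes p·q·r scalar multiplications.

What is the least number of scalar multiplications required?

Adjacent pairs: A₁A₂ = 36·12·78 = 33696; A₂A₃ = 12·78·7 = 6552; A₃A₄ = 78·7·30 = 16380; A₄A₅ = 7·30·51 = 10710.
Length 3: A₁..A₃: k=1: 0+6552+36·12·7=9576; k=2: 33696+0+36·78·7=53352 → min 9576 | A₂..A₄: k=2: 0+16380+12·78·30=44460; k=3: 6552+0+12·7·30=9072 → min 9072 | A₃..A₅: k=3: 0+10710+78·7·51=38556; k=4: 16380+0+78·30·51=135720 → min 38556.
Length 4: A₁..A₄: k=1: 0+9072+36·12·30=22032; k=2: 33696+16380+36·78·30=134316; k=3: 9576+0+36·7·30=17136 → min 17136 | A₂..A₅: k=2: 0+38556+12·78·51=86292; k=3: 6552+10710+12·7·51=21546; k=4: 9072+0+12·30·51=27432 → min 21546.
Length 5: A₁..A₅: k=1: 0+21546+36·12·51=43578; k=2: 33696+38556+36·78·51=215460; k=3: 9576+10710+36·7·51=33138; k=4: 17136+0+36·30·51=72216 → min 33138.
Optimal order: ((A₁(A₂A₃))(A₄A₅)) with cost 33138.

33138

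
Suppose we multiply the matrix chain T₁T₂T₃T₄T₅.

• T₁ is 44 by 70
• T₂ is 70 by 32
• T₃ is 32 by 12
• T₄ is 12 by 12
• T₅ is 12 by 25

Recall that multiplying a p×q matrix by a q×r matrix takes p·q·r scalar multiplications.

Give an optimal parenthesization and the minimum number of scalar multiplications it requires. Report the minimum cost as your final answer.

80640

Adjacent pairs: T₁T₂ = 44·70·32 = 98560; T₂T₃ = 70·32·12 = 26880; T₃T₄ = 32·12·12 = 4608; T₄T₅ = 12·12·25 = 3600.
Length 3: T₁..T₃: k=1: 0+26880+44·70·12=63840; k=2: 98560+0+44·32·12=115456 → min 63840 | T₂..T₄: k=2: 0+4608+70·32·12=31488; k=3: 26880+0+70·12·12=36960 → min 31488 | T₃..T₅: k=3: 0+3600+32·12·25=13200; k=4: 4608+0+32·12·25=14208 → min 13200.
Length 4: T₁..T₄: k=1: 0+31488+44·70·12=68448; k=2: 98560+4608+44·32·12=120064; k=3: 63840+0+44·12·12=70176 → min 68448 | T₂..T₅: k=2: 0+13200+70·32·25=69200; k=3: 26880+3600+70·12·25=51480; k=4: 31488+0+70·12·25=52488 → min 51480.
Length 5: T₁..T₅: k=1: 0+51480+44·70·25=128480; k=2: 98560+13200+44·32·25=146960; k=3: 63840+3600+44·12·25=80640; k=4: 68448+0+44·12·25=81648 → min 80640.
Optimal parenthesization: ((T₁(T₂T₃))(T₄T₅)) with cost 80640.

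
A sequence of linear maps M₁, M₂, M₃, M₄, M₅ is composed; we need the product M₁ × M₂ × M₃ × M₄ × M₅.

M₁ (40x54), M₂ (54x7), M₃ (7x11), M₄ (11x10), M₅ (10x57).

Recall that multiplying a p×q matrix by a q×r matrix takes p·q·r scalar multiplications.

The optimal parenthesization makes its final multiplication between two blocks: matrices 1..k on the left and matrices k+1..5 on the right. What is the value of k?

Adjacent pairs: M₁M₂ = 40·54·7 = 15120; M₂M₃ = 54·7·11 = 4158; M₃M₄ = 7·11·10 = 770; M₄M₅ = 11·10·57 = 6270.
Length 3: M₁..M₃: k=1: 0+4158+40·54·11=27918; k=2: 15120+0+40·7·11=18200 → min 18200 | M₂..M₄: k=2: 0+770+54·7·10=4550; k=3: 4158+0+54·11·10=10098 → min 4550 | M₃..M₅: k=3: 0+6270+7·11·57=10659; k=4: 770+0+7·10·57=4760 → min 4760.
Length 4: M₁..M₄: k=1: 0+4550+40·54·10=26150; k=2: 15120+770+40·7·10=18690; k=3: 18200+0+40·11·10=22600 → min 18690 | M₂..M₅: k=2: 0+4760+54·7·57=26306; k=3: 4158+6270+54·11·57=44286; k=4: 4550+0+54·10·57=35330 → min 26306.
Top-level splits: k=1: (M₁..M₁)·(M₂..M₅) → 0+26306+40·54·57 = 149426; k=2: (M₁..M₂)·(M₃..M₅) → 15120+4760+40·7·57 = 35840; k=3: (M₁..M₃)·(M₄..M₅) → 18200+6270+40·11·57 = 49550; k=4: (M₁..M₄)·(M₅..M₅) → 18690+0+40·10·57 = 41490.
Best split is after M₂, i.e. k = 2.

2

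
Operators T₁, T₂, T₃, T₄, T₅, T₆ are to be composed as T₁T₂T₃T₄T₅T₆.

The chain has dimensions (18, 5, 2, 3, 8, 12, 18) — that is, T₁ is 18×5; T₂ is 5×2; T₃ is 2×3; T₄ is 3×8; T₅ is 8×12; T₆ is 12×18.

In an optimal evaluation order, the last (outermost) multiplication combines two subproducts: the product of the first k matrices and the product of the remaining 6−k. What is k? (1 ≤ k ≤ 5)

Adjacent pairs: T₁T₂ = 18·5·2 = 180; T₂T₃ = 5·2·3 = 30; T₃T₄ = 2·3·8 = 48; T₄T₅ = 3·8·12 = 288; T₅T₆ = 8·12·18 = 1728.
Length 3: T₁..T₃: k=1: 0+30+18·5·3=300; k=2: 180+0+18·2·3=288 → min 288 | T₂..T₄: k=2: 0+48+5·2·8=128; k=3: 30+0+5·3·8=150 → min 128 | T₃..T₅: k=3: 0+288+2·3·12=360; k=4: 48+0+2·8·12=240 → min 240 | T₄..T₆: k=4: 0+1728+3·8·18=2160; k=5: 288+0+3·12·18=936 → min 936.
Length 4: T₁..T₄: k=1: 0+128+18·5·8=848; k=2: 180+48+18·2·8=516; k=3: 288+0+18·3·8=720 → min 516 | T₂..T₅: k=2: 0+240+5·2·12=360; k=3: 30+288+5·3·12=498; k=4: 128+0+5·8·12=608 → min 360 | T₃..T₆: k=3: 0+936+2·3·18=1044; k=4: 48+1728+2·8·18=2064; k=5: 240+0+2·12·18=672 → min 672.
Length 5: T₁..T₅: k=1: 0+360+18·5·12=1440; k=2: 180+240+18·2·12=852; k=3: 288+288+18·3·12=1224; k=4: 516+0+18·8·12=2244 → min 852 | T₂..T₆: k=2: 0+672+5·2·18=852; k=3: 30+936+5·3·18=1236; k=4: 128+1728+5·8·18=2576; k=5: 360+0+5·12·18=1440 → min 852.
Top-level splits: k=1: (T₁..T₁)·(T₂..T₆) → 0+852+18·5·18 = 2472; k=2: (T₁..T₂)·(T₃..T₆) → 180+672+18·2·18 = 1500; k=3: (T₁..T₃)·(T₄..T₆) → 288+936+18·3·18 = 2196; k=4: (T₁..T₄)·(T₅..T₆) → 516+1728+18·8·18 = 4836; k=5: (T₁..T₅)·(T₆..T₆) → 852+0+18·12·18 = 4740.
Best split is after T₂, i.e. k = 2.

2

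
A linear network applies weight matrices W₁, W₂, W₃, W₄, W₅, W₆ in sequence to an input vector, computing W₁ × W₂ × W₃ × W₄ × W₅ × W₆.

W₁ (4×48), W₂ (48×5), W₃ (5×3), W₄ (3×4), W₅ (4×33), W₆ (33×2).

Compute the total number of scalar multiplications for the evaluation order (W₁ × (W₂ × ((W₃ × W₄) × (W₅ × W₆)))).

(W₃ × W₄): 5×3 by 3×4 → 5×4, cost 5·3·4 = 60
(W₅ × W₆): 4×33 by 33×2 → 4×2, cost 4·33·2 = 264
((W₃ × W₄) × (W₅ × W₆)): 5×4 by 4×2 → 5×2, cost 5·4·2 = 40; cumulative 364
(W₂ × ((W₃ × W₄) × (W₅ × W₆))): 48×5 by 5×2 → 48×2, cost 48·5·2 = 480; cumulative 844
(W₁ × (W₂ × ((W₃ × W₄) × (W₅ × W₆)))): 4×48 by 48×2 → 4×2, cost 4·48·2 = 384; cumulative 1228
Total: 1228 scalar multiplications.

1228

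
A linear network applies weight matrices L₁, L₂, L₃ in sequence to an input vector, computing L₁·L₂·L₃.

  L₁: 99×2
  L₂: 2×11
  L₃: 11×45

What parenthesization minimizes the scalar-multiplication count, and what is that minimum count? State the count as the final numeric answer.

9900

(L₁·(L₂·L₃)): cost 9900.
((L₁·L₂)·L₃): cost 51183.
Optimal: (L₁·(L₂·L₃)) with cost 9900.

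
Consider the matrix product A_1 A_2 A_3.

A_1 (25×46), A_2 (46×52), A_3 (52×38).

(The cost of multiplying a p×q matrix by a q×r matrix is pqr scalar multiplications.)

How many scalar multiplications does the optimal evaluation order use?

109200

Order (A_1 (A_2 A_3)): (A_2 A_3): 46×52 by 52×38 → 46×38, cost 46·52·38 = 90896; (A_1 (A_2 A_3)): 25×46 by 46×38 → 25×38, cost 25·46·38 = 43700; cumulative 134596. Total 134596.
Order ((A_1 A_2) A_3): (A_1 A_2): 25×46 by 46×52 → 25×52, cost 25·46·52 = 59800; ((A_1 A_2) A_3): 25×52 by 52×38 → 25×38, cost 25·52·38 = 49400; cumulative 109200. Total 109200.
Minimum: 109200.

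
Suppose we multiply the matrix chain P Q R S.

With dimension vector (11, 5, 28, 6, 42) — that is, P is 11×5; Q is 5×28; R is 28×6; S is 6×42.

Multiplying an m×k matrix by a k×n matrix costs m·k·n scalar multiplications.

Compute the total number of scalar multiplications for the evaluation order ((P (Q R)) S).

3942

(Q R): 5×28 by 28×6 → 5×6, cost 5·28·6 = 840
(P (Q R)): 11×5 by 5×6 → 11×6, cost 11·5·6 = 330; cumulative 1170
((P (Q R)) S): 11×6 by 6×42 → 11×42, cost 11·6·42 = 2772; cumulative 3942
Total: 3942 scalar multiplications.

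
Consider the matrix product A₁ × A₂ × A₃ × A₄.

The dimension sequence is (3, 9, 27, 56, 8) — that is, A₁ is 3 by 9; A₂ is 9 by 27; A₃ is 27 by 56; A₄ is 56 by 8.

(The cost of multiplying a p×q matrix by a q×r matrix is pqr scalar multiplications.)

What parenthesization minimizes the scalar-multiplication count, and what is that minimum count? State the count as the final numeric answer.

6609

Adjacent pairs: A₁A₂ = 3·9·27 = 729; A₂A₃ = 9·27·56 = 13608; A₃A₄ = 27·56·8 = 12096.
Length 3: A₁..A₃: k=1: 0+13608+3·9·56=15120; k=2: 729+0+3·27·56=5265 → min 5265 | A₂..A₄: k=2: 0+12096+9·27·8=14040; k=3: 13608+0+9·56·8=17640 → min 14040.
Length 4: A₁..A₄: k=1: 0+14040+3·9·8=14256; k=2: 729+12096+3·27·8=13473; k=3: 5265+0+3·56·8=6609 → min 6609.
Optimal parenthesization: (((A₁ × A₂) × A₃) × A₄) with cost 6609.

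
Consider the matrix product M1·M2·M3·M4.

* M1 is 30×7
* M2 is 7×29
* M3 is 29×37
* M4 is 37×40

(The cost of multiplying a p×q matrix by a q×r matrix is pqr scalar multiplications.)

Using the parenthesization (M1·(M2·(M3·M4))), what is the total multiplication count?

59440

(M3·M4): 29×37 by 37×40 → 29×40, cost 29·37·40 = 42920
(M2·(M3·M4)): 7×29 by 29×40 → 7×40, cost 7·29·40 = 8120; cumulative 51040
(M1·(M2·(M3·M4))): 30×7 by 7×40 → 30×40, cost 30·7·40 = 8400; cumulative 59440
Total: 59440 scalar multiplications.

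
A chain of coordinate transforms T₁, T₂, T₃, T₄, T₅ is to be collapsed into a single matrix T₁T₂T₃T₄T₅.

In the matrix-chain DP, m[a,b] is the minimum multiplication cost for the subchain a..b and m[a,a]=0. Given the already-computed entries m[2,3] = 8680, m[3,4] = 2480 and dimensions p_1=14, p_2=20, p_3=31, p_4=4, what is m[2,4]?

m[2,4] = min over k∈[2,3] of m[2,k]+m[k+1,4]+p_{1}·p_k·p_{4}.
k=2: 0 + 2480 + 14·20·4 = 3600; k=3: 8680 + 0 + 14·31·4 = 10416.
Minimum: 3600 at k=2.

3600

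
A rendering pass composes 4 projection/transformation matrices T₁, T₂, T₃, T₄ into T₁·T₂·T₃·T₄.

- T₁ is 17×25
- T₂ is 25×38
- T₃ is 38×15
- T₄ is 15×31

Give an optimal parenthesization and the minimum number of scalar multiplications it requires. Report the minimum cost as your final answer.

28530

Adjacent pairs: T₁T₂ = 17·25·38 = 16150; T₂T₃ = 25·38·15 = 14250; T₃T₄ = 38·15·31 = 17670.
Length 3: T₁..T₃: k=1: 0+14250+17·25·15=20625; k=2: 16150+0+17·38·15=25840 → min 20625 | T₂..T₄: k=2: 0+17670+25·38·31=47120; k=3: 14250+0+25·15·31=25875 → min 25875.
Length 4: T₁..T₄: k=1: 0+25875+17·25·31=39050; k=2: 16150+17670+17·38·31=53846; k=3: 20625+0+17·15·31=28530 → min 28530.
Optimal parenthesization: ((T₁·(T₂·T₃))·T₄) with cost 28530.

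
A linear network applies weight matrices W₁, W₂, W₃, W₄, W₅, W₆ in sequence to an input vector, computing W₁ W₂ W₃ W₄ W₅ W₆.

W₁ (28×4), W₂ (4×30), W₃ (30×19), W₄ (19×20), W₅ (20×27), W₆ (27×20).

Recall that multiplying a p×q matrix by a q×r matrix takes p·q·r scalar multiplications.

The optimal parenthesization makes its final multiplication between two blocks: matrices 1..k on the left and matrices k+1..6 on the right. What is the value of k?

Adjacent pairs: W₁W₂ = 28·4·30 = 3360; W₂W₃ = 4·30·19 = 2280; W₃W₄ = 30·19·20 = 11400; W₄W₅ = 19·20·27 = 10260; W₅W₆ = 20·27·20 = 10800.
Length 3: W₁..W₃: k=1: 0+2280+28·4·19=4408; k=2: 3360+0+28·30·19=19320 → min 4408 | W₂..W₄: k=2: 0+11400+4·30·20=13800; k=3: 2280+0+4·19·20=3800 → min 3800 | W₃..W₅: k=3: 0+10260+30·19·27=25650; k=4: 11400+0+30·20·27=27600 → min 25650 | W₄..W₆: k=4: 0+10800+19·20·20=18400; k=5: 10260+0+19·27·20=20520 → min 18400.
Length 4: W₁..W₄: k=1: 0+3800+28·4·20=6040; k=2: 3360+11400+28·30·20=31560; k=3: 4408+0+28·19·20=15048 → min 6040 | W₂..W₅: k=2: 0+25650+4·30·27=28890; k=3: 2280+10260+4·19·27=14592; k=4: 3800+0+4·20·27=5960 → min 5960 | W₃..W₆: k=3: 0+18400+30·19·20=29800; k=4: 11400+10800+30·20·20=34200; k=5: 25650+0+30·27·20=41850 → min 29800.
Length 5: W₁..W₅: k=1: 0+5960+28·4·27=8984; k=2: 3360+25650+28·30·27=51690; k=3: 4408+10260+28·19·27=29032; k=4: 6040+0+28·20·27=21160 → min 8984 | W₂..W₆: k=2: 0+29800+4·30·20=32200; k=3: 2280+18400+4·19·20=22200; k=4: 3800+10800+4·20·20=16200; k=5: 5960+0+4·27·20=8120 → min 8120.
Top-level splits: k=1: (W₁..W₁)·(W₂..W₆) → 0+8120+28·4·20 = 10360; k=2: (W₁..W₂)·(W₃..W₆) → 3360+29800+28·30·20 = 49960; k=3: (W₁..W₃)·(W₄..W₆) → 4408+18400+28·19·20 = 33448; k=4: (W₁..W₄)·(W₅..W₆) → 6040+10800+28·20·20 = 28040; k=5: (W₁..W₅)·(W₆..W₆) → 8984+0+28·27·20 = 24104.
Best split is after W₁, i.e. k = 1.

1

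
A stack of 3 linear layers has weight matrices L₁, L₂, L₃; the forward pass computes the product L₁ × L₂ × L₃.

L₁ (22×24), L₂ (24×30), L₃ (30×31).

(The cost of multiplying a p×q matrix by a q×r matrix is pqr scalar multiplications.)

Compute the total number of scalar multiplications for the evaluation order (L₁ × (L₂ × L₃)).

38688

(L₂ × L₃): 24×30 by 30×31 → 24×31, cost 24·30·31 = 22320
(L₁ × (L₂ × L₃)): 22×24 by 24×31 → 22×31, cost 22·24·31 = 16368; cumulative 38688
Total: 38688 scalar multiplications.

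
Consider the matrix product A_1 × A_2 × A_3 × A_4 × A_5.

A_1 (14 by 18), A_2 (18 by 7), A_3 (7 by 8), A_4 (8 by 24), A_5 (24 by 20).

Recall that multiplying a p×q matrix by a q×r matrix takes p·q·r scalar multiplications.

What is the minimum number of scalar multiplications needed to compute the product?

Adjacent pairs: A_1A_2 = 14·18·7 = 1764; A_2A_3 = 18·7·8 = 1008; A_3A_4 = 7·8·24 = 1344; A_4A_5 = 8·24·20 = 3840.
Length 3: A_1..A_3: k=1: 0+1008+14·18·8=3024; k=2: 1764+0+14·7·8=2548 → min 2548 | A_2..A_4: k=2: 0+1344+18·7·24=4368; k=3: 1008+0+18·8·24=4464 → min 4368 | A_3..A_5: k=3: 0+3840+7·8·20=4960; k=4: 1344+0+7·24·20=4704 → min 4704.
Length 4: A_1..A_4: k=1: 0+4368+14·18·24=10416; k=2: 1764+1344+14·7·24=5460; k=3: 2548+0+14·8·24=5236 → min 5236 | A_2..A_5: k=2: 0+4704+18·7·20=7224; k=3: 1008+3840+18·8·20=7728; k=4: 4368+0+18·24·20=13008 → min 7224.
Length 5: A_1..A_5: k=1: 0+7224+14·18·20=12264; k=2: 1764+4704+14·7·20=8428; k=3: 2548+3840+14·8·20=8628; k=4: 5236+0+14·24·20=11956 → min 8428.
Optimal order: ((A_1 × A_2) × ((A_3 × A_4) × A_5)) with cost 8428.

8428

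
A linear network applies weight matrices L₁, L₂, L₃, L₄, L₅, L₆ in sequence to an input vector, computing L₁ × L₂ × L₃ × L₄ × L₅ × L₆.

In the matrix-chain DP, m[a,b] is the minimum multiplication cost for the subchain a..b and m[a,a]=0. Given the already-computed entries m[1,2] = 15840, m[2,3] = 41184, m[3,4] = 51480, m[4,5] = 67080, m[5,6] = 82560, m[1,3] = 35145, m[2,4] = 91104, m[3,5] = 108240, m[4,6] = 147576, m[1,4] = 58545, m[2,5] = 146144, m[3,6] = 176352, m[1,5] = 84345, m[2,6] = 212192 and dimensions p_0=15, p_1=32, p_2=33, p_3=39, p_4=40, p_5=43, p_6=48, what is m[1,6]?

115305

m[1,6] = min over k∈[1,5] of m[1,k]+m[k+1,6]+p_{0}·p_k·p_{6}.
k=1: 0 + 212192 + 15·32·48 = 235232; k=2: 15840 + 176352 + 15·33·48 = 215952; k=3: 35145 + 147576 + 15·39·48 = 210801; k=4: 58545 + 82560 + 15·40·48 = 169905; k=5: 84345 + 0 + 15·43·48 = 115305.
Minimum: 115305 at k=5.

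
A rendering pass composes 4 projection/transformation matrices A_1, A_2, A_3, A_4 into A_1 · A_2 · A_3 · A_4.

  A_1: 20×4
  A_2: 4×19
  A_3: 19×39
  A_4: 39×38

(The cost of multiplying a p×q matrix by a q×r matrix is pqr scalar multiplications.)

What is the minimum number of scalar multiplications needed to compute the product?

11932

Adjacent pairs: A_1A_2 = 20·4·19 = 1520; A_2A_3 = 4·19·39 = 2964; A_3A_4 = 19·39·38 = 28158.
Length 3: A_1..A_3: k=1: 0+2964+20·4·39=6084; k=2: 1520+0+20·19·39=16340 → min 6084 | A_2..A_4: k=2: 0+28158+4·19·38=31046; k=3: 2964+0+4·39·38=8892 → min 8892.
Length 4: A_1..A_4: k=1: 0+8892+20·4·38=11932; k=2: 1520+28158+20·19·38=44118; k=3: 6084+0+20·39·38=35724 → min 11932.
Optimal order: (A_1 · ((A_2 · A_3) · A_4)) with cost 11932.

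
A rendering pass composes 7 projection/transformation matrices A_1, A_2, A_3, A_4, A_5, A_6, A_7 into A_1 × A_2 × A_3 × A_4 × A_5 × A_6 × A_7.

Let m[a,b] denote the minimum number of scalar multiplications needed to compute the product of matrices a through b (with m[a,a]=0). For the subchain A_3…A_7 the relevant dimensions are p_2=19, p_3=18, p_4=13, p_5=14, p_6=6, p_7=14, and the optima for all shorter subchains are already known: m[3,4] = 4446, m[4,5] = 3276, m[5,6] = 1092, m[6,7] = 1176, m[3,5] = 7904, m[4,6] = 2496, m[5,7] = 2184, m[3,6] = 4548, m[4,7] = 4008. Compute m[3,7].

6144

m[3,7] = min over k∈[3,6] of m[3,k]+m[k+1,7]+p_{2}·p_k·p_{7}.
k=3: 0 + 4008 + 19·18·14 = 8796; k=4: 4446 + 2184 + 19·13·14 = 10088; k=5: 7904 + 1176 + 19·14·14 = 12804; k=6: 4548 + 0 + 19·6·14 = 6144.
Minimum: 6144 at k=6.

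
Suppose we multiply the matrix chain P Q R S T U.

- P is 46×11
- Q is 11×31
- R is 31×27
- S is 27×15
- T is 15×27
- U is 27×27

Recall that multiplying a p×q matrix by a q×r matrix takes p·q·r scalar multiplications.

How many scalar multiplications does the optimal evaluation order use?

Adjacent pairs: PQ = 46·11·31 = 15686; QR = 11·31·27 = 9207; RS = 31·27·15 = 12555; ST = 27·15·27 = 10935; TU = 15·27·27 = 10935.
Length 3: P..R: k=1: 0+9207+46·11·27=22869; k=2: 15686+0+46·31·27=54188 → min 22869 | Q..S: k=2: 0+12555+11·31·15=17670; k=3: 9207+0+11·27·15=13662 → min 13662 | R..T: k=3: 0+10935+31·27·27=33534; k=4: 12555+0+31·15·27=25110 → min 25110 | S..U: k=4: 0+10935+27·15·27=21870; k=5: 10935+0+27·27·27=30618 → min 21870.
Length 4: P..S: k=1: 0+13662+46·11·15=21252; k=2: 15686+12555+46·31·15=49631; k=3: 22869+0+46·27·15=41499 → min 21252 | Q..T: k=2: 0+25110+11·31·27=34317; k=3: 9207+10935+11·27·27=28161; k=4: 13662+0+11·15·27=18117 → min 18117 | R..U: k=3: 0+21870+31·27·27=44469; k=4: 12555+10935+31·15·27=36045; k=5: 25110+0+31·27·27=47709 → min 36045.
Length 5: P..T: k=1: 0+18117+46·11·27=31779; k=2: 15686+25110+46·31·27=79298; k=3: 22869+10935+46·27·27=67338; k=4: 21252+0+46·15·27=39882 → min 31779 | Q..U: k=2: 0+36045+11·31·27=45252; k=3: 9207+21870+11·27·27=39096; k=4: 13662+10935+11·15·27=29052; k=5: 18117+0+11·27·27=26136 → min 26136.
Length 6: P..U: k=1: 0+26136+46·11·27=39798; k=2: 15686+36045+46·31·27=90233; k=3: 22869+21870+46·27·27=78273; k=4: 21252+10935+46·15·27=50817; k=5: 31779+0+46·27·27=65313 → min 39798.
Optimal order: (P ((((Q R) S) T) U)) with cost 39798.

39798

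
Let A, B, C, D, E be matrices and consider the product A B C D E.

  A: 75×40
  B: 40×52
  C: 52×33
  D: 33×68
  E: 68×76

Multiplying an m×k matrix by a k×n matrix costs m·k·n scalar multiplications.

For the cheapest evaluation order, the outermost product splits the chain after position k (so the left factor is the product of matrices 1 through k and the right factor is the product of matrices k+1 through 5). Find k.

Adjacent pairs: AB = 75·40·52 = 156000; BC = 40·52·33 = 68640; CD = 52·33·68 = 116688; DE = 33·68·76 = 170544.
Length 3: A..C: k=1: 0+68640+75·40·33=167640; k=2: 156000+0+75·52·33=284700 → min 167640 | B..D: k=2: 0+116688+40·52·68=258128; k=3: 68640+0+40·33·68=158400 → min 158400 | C..E: k=3: 0+170544+52·33·76=300960; k=4: 116688+0+52·68·76=385424 → min 300960.
Length 4: A..D: k=1: 0+158400+75·40·68=362400; k=2: 156000+116688+75·52·68=537888; k=3: 167640+0+75·33·68=335940 → min 335940 | B..E: k=2: 0+300960+40·52·76=459040; k=3: 68640+170544+40·33·76=339504; k=4: 158400+0+40·68·76=365120 → min 339504.
Top-level splits: k=1: (A..A)·(B..E) → 0+339504+75·40·76 = 567504; k=2: (A..B)·(C..E) → 156000+300960+75·52·76 = 753360; k=3: (A..C)·(D..E) → 167640+170544+75·33·76 = 526284; k=4: (A..D)·(E..E) → 335940+0+75·68·76 = 723540.
Best split is after C, i.e. k = 3.

3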